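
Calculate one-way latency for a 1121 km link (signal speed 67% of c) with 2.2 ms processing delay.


Speed = 0.67 * 3e5 km/s = 201000 km/s
Propagation delay = 1121 / 201000 = 0.0056 s = 5.5771 ms
Processing delay = 2.2 ms
Total one-way latency = 7.7771 ms


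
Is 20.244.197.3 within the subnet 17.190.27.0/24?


Subnet network: 17.190.27.0
Test IP AND mask: 20.244.197.0
No, 20.244.197.3 is not in 17.190.27.0/24


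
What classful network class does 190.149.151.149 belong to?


First octet: 190
Binary: 10111110
10xxxxxx -> Class B (128-191)
Class B, default mask 255.255.0.0 (/16)


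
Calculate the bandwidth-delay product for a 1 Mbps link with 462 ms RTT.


BDP = bandwidth * RTT
= 1 Mbps * 462 ms
= 1 * 1e6 * 462 / 1000 bits
= 462000 bits
= 57750 bytes
= 56.3965 KB
BDP = 462000 bits (57750 bytes)


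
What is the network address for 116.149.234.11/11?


IP:   01110100.10010101.11101010.00001011
Mask: 11111111.11100000.00000000.00000000
AND operation:
Net:  01110100.10000000.00000000.00000000
Network: 116.128.0.0/11


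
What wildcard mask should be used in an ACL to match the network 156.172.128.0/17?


Subnet mask: 255.255.128.0
Wildcard = 255.255.255.255 - subnet mask
255 - 255 = 0
255 - 255 = 0
255 - 128 = 127
255 - 0 = 255
Wildcard: 0.0.127.255


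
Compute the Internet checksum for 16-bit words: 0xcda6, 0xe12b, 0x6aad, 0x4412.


Sum all words (with carry folding):
+ 0xcda6 = 0xcda6
+ 0xe12b = 0xaed2
+ 0x6aad = 0x1980
+ 0x4412 = 0x5d92
One's complement: ~0x5d92
Checksum = 0xa26d


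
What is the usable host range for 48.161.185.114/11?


Network: 48.160.0.0
Broadcast: 48.191.255.255
First usable = network + 1
Last usable = broadcast - 1
Range: 48.160.0.1 to 48.191.255.254


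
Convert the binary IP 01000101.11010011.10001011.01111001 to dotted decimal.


01000101 = 69
11010011 = 211
10001011 = 139
01111001 = 121
IP: 69.211.139.121


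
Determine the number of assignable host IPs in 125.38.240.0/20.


Host bits = 32 - 20 = 12
Total addresses = 2^12 = 4096
Usable = total - 2 (network and broadcast)
Usable hosts: 4094


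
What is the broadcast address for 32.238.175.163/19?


Network: 32.238.160.0/19
Host bits = 13
Set all host bits to 1:
Broadcast: 32.238.191.255


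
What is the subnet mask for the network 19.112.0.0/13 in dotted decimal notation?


/13 means 13 network bits, 19 host bits
Binary: 11111111111110000000000000000000
Mask: 255.248.0.0


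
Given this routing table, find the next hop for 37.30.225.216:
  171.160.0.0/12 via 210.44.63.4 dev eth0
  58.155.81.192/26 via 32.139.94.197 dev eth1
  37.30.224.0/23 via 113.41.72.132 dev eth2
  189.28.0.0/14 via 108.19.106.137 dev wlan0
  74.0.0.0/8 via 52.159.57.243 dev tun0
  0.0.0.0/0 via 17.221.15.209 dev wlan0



Longest prefix match for 37.30.225.216:
  /12 171.160.0.0: no
  /26 58.155.81.192: no
  /23 37.30.224.0: MATCH
  /14 189.28.0.0: no
  /8 74.0.0.0: no
  /0 0.0.0.0: MATCH
Selected: next-hop 113.41.72.132 via eth2 (matched /23)


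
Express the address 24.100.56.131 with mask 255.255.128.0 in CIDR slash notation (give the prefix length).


Binary: 11111111.11111111.10000000.00000000
Count leading 1s
Prefix: /17


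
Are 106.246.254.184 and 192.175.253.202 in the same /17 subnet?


Mask: 255.255.128.0
106.246.254.184 AND mask = 106.246.128.0
192.175.253.202 AND mask = 192.175.128.0
No, different subnets (106.246.128.0 vs 192.175.128.0)


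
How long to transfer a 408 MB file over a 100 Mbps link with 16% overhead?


Effective throughput = 100 * (1 - 16/100) = 84 Mbps
File size in Mb = 408 * 8 = 3264 Mb
Time = 3264 / 84
Time = 38.8571 seconds


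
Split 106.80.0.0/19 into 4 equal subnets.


New prefix = 19 + 2 = 21
Each subnet has 2048 addresses
  106.80.0.0/21
  106.80.8.0/21
  106.80.16.0/21
  106.80.24.0/21
Subnets: 106.80.0.0/21, 106.80.8.0/21, 106.80.16.0/21, 106.80.24.0/21


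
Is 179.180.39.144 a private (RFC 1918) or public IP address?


RFC 1918 private ranges:
  10.0.0.0/8 (10.0.0.0 - 10.255.255.255)
  172.16.0.0/12 (172.16.0.0 - 172.31.255.255)
  192.168.0.0/16 (192.168.0.0 - 192.168.255.255)
Public (not in any RFC 1918 range)


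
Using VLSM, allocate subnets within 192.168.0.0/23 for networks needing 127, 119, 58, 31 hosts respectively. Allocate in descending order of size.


127 hosts -> /24 (254 usable): 192.168.0.0/24
119 hosts -> /25 (126 usable): 192.168.1.0/25
58 hosts -> /26 (62 usable): 192.168.1.128/26
31 hosts -> /26 (62 usable): 192.168.1.192/26
Allocation: 192.168.0.0/24 (127 hosts, 254 usable); 192.168.1.0/25 (119 hosts, 126 usable); 192.168.1.128/26 (58 hosts, 62 usable); 192.168.1.192/26 (31 hosts, 62 usable)


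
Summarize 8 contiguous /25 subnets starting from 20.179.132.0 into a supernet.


Original prefix: /25
Number of subnets: 8 = 2^3
New prefix = 25 - 3 = 22
Supernet: 20.179.132.0/22


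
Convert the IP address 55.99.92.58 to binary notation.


55 = 00110111
99 = 01100011
92 = 01011100
58 = 00111010
Binary: 00110111.01100011.01011100.00111010


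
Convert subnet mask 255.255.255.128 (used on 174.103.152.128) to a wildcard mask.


Subnet mask: 255.255.255.128
Wildcard = 255.255.255.255 - subnet mask
255 - 255 = 0
255 - 255 = 0
255 - 255 = 0
255 - 128 = 127
Wildcard: 0.0.0.127


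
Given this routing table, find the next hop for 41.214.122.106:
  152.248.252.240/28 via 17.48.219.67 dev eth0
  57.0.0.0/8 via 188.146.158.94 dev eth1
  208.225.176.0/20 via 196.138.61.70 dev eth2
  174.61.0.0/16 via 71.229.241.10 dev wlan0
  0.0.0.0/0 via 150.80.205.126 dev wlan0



Longest prefix match for 41.214.122.106:
  /28 152.248.252.240: no
  /8 57.0.0.0: no
  /20 208.225.176.0: no
  /16 174.61.0.0: no
  /0 0.0.0.0: MATCH
Selected: next-hop 150.80.205.126 via wlan0 (matched /0)


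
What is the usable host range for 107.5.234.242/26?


Network: 107.5.234.192
Broadcast: 107.5.234.255
First usable = network + 1
Last usable = broadcast - 1
Range: 107.5.234.193 to 107.5.234.254


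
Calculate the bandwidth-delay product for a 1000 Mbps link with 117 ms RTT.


BDP = bandwidth * RTT
= 1000 Mbps * 117 ms
= 1000 * 1e6 * 117 / 1000 bits
= 117000000 bits
= 14625000 bytes
= 14282.2266 KB
BDP = 117000000 bits (14625000 bytes)


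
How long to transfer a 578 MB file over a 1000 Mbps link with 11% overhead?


Effective throughput = 1000 * (1 - 11/100) = 890 Mbps
File size in Mb = 578 * 8 = 4624 Mb
Time = 4624 / 890
Time = 5.1955 seconds


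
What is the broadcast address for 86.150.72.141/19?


Network: 86.150.64.0/19
Host bits = 13
Set all host bits to 1:
Broadcast: 86.150.95.255


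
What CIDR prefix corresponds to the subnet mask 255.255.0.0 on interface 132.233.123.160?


Binary: 11111111.11111111.00000000.00000000
Count leading 1s
Prefix: /16


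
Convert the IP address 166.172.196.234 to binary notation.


166 = 10100110
172 = 10101100
196 = 11000100
234 = 11101010
Binary: 10100110.10101100.11000100.11101010


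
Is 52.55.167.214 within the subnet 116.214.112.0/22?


Subnet network: 116.214.112.0
Test IP AND mask: 52.55.164.0
No, 52.55.167.214 is not in 116.214.112.0/22


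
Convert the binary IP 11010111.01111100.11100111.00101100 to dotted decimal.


11010111 = 215
01111100 = 124
11100111 = 231
00101100 = 44
IP: 215.124.231.44


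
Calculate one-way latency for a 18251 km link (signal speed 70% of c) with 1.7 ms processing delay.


Speed = 0.7 * 3e5 km/s = 210000 km/s
Propagation delay = 18251 / 210000 = 0.0869 s = 86.9095 ms
Processing delay = 1.7 ms
Total one-way latency = 88.6095 ms


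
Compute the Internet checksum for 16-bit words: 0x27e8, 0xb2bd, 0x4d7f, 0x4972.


Sum all words (with carry folding):
+ 0x27e8 = 0x27e8
+ 0xb2bd = 0xdaa5
+ 0x4d7f = 0x2825
+ 0x4972 = 0x7197
One's complement: ~0x7197
Checksum = 0x8e68


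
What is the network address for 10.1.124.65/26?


IP:   00001010.00000001.01111100.01000001
Mask: 11111111.11111111.11111111.11000000
AND operation:
Net:  00001010.00000001.01111100.01000000
Network: 10.1.124.64/26


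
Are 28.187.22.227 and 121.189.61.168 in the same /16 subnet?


Mask: 255.255.0.0
28.187.22.227 AND mask = 28.187.0.0
121.189.61.168 AND mask = 121.189.0.0
No, different subnets (28.187.0.0 vs 121.189.0.0)


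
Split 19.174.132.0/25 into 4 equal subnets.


New prefix = 25 + 2 = 27
Each subnet has 32 addresses
  19.174.132.0/27
  19.174.132.32/27
  19.174.132.64/27
  19.174.132.96/27
Subnets: 19.174.132.0/27, 19.174.132.32/27, 19.174.132.64/27, 19.174.132.96/27


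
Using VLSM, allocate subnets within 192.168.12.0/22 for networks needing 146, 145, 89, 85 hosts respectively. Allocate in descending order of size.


146 hosts -> /24 (254 usable): 192.168.12.0/24
145 hosts -> /24 (254 usable): 192.168.13.0/24
89 hosts -> /25 (126 usable): 192.168.14.0/25
85 hosts -> /25 (126 usable): 192.168.14.128/25
Allocation: 192.168.12.0/24 (146 hosts, 254 usable); 192.168.13.0/24 (145 hosts, 254 usable); 192.168.14.0/25 (89 hosts, 126 usable); 192.168.14.128/25 (85 hosts, 126 usable)


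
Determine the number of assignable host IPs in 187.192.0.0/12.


Host bits = 32 - 12 = 20
Total addresses = 2^20 = 1048576
Usable = total - 2 (network and broadcast)
Usable hosts: 1048574


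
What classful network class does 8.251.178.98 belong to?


First octet: 8
Binary: 00001000
0xxxxxxx -> Class A (1-126)
Class A, default mask 255.0.0.0 (/8)


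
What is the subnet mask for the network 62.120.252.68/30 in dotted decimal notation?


/30 means 30 network bits, 2 host bits
Binary: 11111111111111111111111111111100
Mask: 255.255.255.252


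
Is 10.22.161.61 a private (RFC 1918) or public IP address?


RFC 1918 private ranges:
  10.0.0.0/8 (10.0.0.0 - 10.255.255.255)
  172.16.0.0/12 (172.16.0.0 - 172.31.255.255)
  192.168.0.0/16 (192.168.0.0 - 192.168.255.255)
Private (in 10.0.0.0/8)


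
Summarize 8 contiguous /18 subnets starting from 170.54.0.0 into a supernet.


Original prefix: /18
Number of subnets: 8 = 2^3
New prefix = 18 - 3 = 15
Supernet: 170.54.0.0/15


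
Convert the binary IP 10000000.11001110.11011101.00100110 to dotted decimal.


10000000 = 128
11001110 = 206
11011101 = 221
00100110 = 38
IP: 128.206.221.38


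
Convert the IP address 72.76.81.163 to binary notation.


72 = 01001000
76 = 01001100
81 = 01010001
163 = 10100011
Binary: 01001000.01001100.01010001.10100011


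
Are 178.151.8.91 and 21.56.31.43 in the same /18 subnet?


Mask: 255.255.192.0
178.151.8.91 AND mask = 178.151.0.0
21.56.31.43 AND mask = 21.56.0.0
No, different subnets (178.151.0.0 vs 21.56.0.0)


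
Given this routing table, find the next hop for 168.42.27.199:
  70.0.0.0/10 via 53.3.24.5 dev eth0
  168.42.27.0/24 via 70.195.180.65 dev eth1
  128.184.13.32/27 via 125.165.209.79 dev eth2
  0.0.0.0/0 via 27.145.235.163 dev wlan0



Longest prefix match for 168.42.27.199:
  /10 70.0.0.0: no
  /24 168.42.27.0: MATCH
  /27 128.184.13.32: no
  /0 0.0.0.0: MATCH
Selected: next-hop 70.195.180.65 via eth1 (matched /24)


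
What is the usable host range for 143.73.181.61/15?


Network: 143.72.0.0
Broadcast: 143.73.255.255
First usable = network + 1
Last usable = broadcast - 1
Range: 143.72.0.1 to 143.73.255.254


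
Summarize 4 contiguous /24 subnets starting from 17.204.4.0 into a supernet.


Original prefix: /24
Number of subnets: 4 = 2^2
New prefix = 24 - 2 = 22
Supernet: 17.204.4.0/22


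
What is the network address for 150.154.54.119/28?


IP:   10010110.10011010.00110110.01110111
Mask: 11111111.11111111.11111111.11110000
AND operation:
Net:  10010110.10011010.00110110.01110000
Network: 150.154.54.112/28


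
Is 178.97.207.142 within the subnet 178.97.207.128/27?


Subnet network: 178.97.207.128
Test IP AND mask: 178.97.207.128
Yes, 178.97.207.142 is in 178.97.207.128/27


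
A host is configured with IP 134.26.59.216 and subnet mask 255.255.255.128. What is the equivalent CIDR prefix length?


Binary: 11111111.11111111.11111111.10000000
Count leading 1s
Prefix: /25


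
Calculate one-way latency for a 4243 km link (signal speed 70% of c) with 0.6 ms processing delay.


Speed = 0.7 * 3e5 km/s = 210000 km/s
Propagation delay = 4243 / 210000 = 0.0202 s = 20.2048 ms
Processing delay = 0.6 ms
Total one-way latency = 20.8048 ms


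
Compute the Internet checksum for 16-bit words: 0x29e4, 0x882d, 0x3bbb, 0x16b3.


Sum all words (with carry folding):
+ 0x29e4 = 0x29e4
+ 0x882d = 0xb211
+ 0x3bbb = 0xedcc
+ 0x16b3 = 0x0480
One's complement: ~0x0480
Checksum = 0xfb7f


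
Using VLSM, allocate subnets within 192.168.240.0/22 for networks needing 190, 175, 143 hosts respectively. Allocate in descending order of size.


190 hosts -> /24 (254 usable): 192.168.240.0/24
175 hosts -> /24 (254 usable): 192.168.241.0/24
143 hosts -> /24 (254 usable): 192.168.242.0/24
Allocation: 192.168.240.0/24 (190 hosts, 254 usable); 192.168.241.0/24 (175 hosts, 254 usable); 192.168.242.0/24 (143 hosts, 254 usable)


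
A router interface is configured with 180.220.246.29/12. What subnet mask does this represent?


/12 means 12 network bits, 20 host bits
Binary: 11111111111100000000000000000000
Mask: 255.240.0.0


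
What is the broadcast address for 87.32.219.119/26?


Network: 87.32.219.64/26
Host bits = 6
Set all host bits to 1:
Broadcast: 87.32.219.127


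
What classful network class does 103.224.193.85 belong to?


First octet: 103
Binary: 01100111
0xxxxxxx -> Class A (1-126)
Class A, default mask 255.0.0.0 (/8)


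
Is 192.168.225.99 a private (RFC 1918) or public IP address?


RFC 1918 private ranges:
  10.0.0.0/8 (10.0.0.0 - 10.255.255.255)
  172.16.0.0/12 (172.16.0.0 - 172.31.255.255)
  192.168.0.0/16 (192.168.0.0 - 192.168.255.255)
Private (in 192.168.0.0/16)


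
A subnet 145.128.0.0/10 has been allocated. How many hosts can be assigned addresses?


Host bits = 32 - 10 = 22
Total addresses = 2^22 = 4194304
Usable = total - 2 (network and broadcast)
Usable hosts: 4194302


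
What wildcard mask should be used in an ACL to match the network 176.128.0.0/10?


Subnet mask: 255.192.0.0
Wildcard = 255.255.255.255 - subnet mask
255 - 255 = 0
255 - 192 = 63
255 - 0 = 255
255 - 0 = 255
Wildcard: 0.63.255.255


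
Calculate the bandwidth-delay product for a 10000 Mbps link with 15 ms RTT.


BDP = bandwidth * RTT
= 10000 Mbps * 15 ms
= 10000 * 1e6 * 15 / 1000 bits
= 150000000 bits
= 18750000 bytes
= 18310.5469 KB
BDP = 150000000 bits (18750000 bytes)


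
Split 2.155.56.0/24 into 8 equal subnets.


New prefix = 24 + 3 = 27
Each subnet has 32 addresses
  2.155.56.0/27
  2.155.56.32/27
  2.155.56.64/27
  2.155.56.96/27
  2.155.56.128/27
  2.155.56.160/27
  2.155.56.192/27
  2.155.56.224/27
Subnets: 2.155.56.0/27, 2.155.56.32/27, 2.155.56.64/27, 2.155.56.96/27, 2.155.56.128/27, 2.155.56.160/27, 2.155.56.192/27, 2.155.56.224/27


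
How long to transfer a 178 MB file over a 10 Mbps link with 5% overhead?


Effective throughput = 10 * (1 - 5/100) = 9.5 Mbps
File size in Mb = 178 * 8 = 1424 Mb
Time = 1424 / 9.5
Time = 149.8947 seconds


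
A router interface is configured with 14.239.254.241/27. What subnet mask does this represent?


/27 means 27 network bits, 5 host bits
Binary: 11111111111111111111111111100000
Mask: 255.255.255.224


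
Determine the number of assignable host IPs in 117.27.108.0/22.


Host bits = 32 - 22 = 10
Total addresses = 2^10 = 1024
Usable = total - 2 (network and broadcast)
Usable hosts: 1022


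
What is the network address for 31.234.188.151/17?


IP:   00011111.11101010.10111100.10010111
Mask: 11111111.11111111.10000000.00000000
AND operation:
Net:  00011111.11101010.10000000.00000000
Network: 31.234.128.0/17


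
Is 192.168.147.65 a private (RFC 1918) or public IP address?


RFC 1918 private ranges:
  10.0.0.0/8 (10.0.0.0 - 10.255.255.255)
  172.16.0.0/12 (172.16.0.0 - 172.31.255.255)
  192.168.0.0/16 (192.168.0.0 - 192.168.255.255)
Private (in 192.168.0.0/16)


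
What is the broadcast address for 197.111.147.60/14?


Network: 197.108.0.0/14
Host bits = 18
Set all host bits to 1:
Broadcast: 197.111.255.255


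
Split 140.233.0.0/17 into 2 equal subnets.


New prefix = 17 + 1 = 18
Each subnet has 16384 addresses
  140.233.0.0/18
  140.233.64.0/18
Subnets: 140.233.0.0/18, 140.233.64.0/18


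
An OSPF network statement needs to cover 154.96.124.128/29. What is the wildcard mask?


Subnet mask: 255.255.255.248
Wildcard = 255.255.255.255 - subnet mask
255 - 255 = 0
255 - 255 = 0
255 - 255 = 0
255 - 248 = 7
Wildcard: 0.0.0.7


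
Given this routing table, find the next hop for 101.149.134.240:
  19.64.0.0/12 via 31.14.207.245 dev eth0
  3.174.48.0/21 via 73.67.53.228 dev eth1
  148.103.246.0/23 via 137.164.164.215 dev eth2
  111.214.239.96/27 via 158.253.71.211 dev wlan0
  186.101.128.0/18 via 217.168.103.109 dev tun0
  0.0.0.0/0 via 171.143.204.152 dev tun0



Longest prefix match for 101.149.134.240:
  /12 19.64.0.0: no
  /21 3.174.48.0: no
  /23 148.103.246.0: no
  /27 111.214.239.96: no
  /18 186.101.128.0: no
  /0 0.0.0.0: MATCH
Selected: next-hop 171.143.204.152 via tun0 (matched /0)


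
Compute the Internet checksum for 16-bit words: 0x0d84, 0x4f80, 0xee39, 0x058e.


Sum all words (with carry folding):
+ 0x0d84 = 0x0d84
+ 0x4f80 = 0x5d04
+ 0xee39 = 0x4b3e
+ 0x058e = 0x50cc
One's complement: ~0x50cc
Checksum = 0xaf33


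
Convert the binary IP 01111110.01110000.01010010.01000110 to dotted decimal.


01111110 = 126
01110000 = 112
01010010 = 82
01000110 = 70
IP: 126.112.82.70


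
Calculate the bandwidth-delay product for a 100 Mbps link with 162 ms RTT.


BDP = bandwidth * RTT
= 100 Mbps * 162 ms
= 100 * 1e6 * 162 / 1000 bits
= 16200000 bits
= 2025000 bytes
= 1977.5391 KB
BDP = 16200000 bits (2025000 bytes)


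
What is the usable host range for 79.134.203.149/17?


Network: 79.134.128.0
Broadcast: 79.134.255.255
First usable = network + 1
Last usable = broadcast - 1
Range: 79.134.128.1 to 79.134.255.254


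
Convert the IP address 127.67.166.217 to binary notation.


127 = 01111111
67 = 01000011
166 = 10100110
217 = 11011001
Binary: 01111111.01000011.10100110.11011001


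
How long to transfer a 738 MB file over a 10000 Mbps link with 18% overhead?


Effective throughput = 10000 * (1 - 18/100) = 8200 Mbps
File size in Mb = 738 * 8 = 5904 Mb
Time = 5904 / 8200
Time = 0.72 seconds


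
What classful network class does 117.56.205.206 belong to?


First octet: 117
Binary: 01110101
0xxxxxxx -> Class A (1-126)
Class A, default mask 255.0.0.0 (/8)


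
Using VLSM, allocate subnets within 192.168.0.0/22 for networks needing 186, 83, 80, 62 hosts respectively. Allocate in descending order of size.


186 hosts -> /24 (254 usable): 192.168.0.0/24
83 hosts -> /25 (126 usable): 192.168.1.0/25
80 hosts -> /25 (126 usable): 192.168.1.128/25
62 hosts -> /26 (62 usable): 192.168.2.0/26
Allocation: 192.168.0.0/24 (186 hosts, 254 usable); 192.168.1.0/25 (83 hosts, 126 usable); 192.168.1.128/25 (80 hosts, 126 usable); 192.168.2.0/26 (62 hosts, 62 usable)


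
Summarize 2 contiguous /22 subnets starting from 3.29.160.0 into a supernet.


Original prefix: /22
Number of subnets: 2 = 2^1
New prefix = 22 - 1 = 21
Supernet: 3.29.160.0/21


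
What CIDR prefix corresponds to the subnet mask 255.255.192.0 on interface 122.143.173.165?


Binary: 11111111.11111111.11000000.00000000
Count leading 1s
Prefix: /18


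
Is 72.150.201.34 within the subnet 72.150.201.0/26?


Subnet network: 72.150.201.0
Test IP AND mask: 72.150.201.0
Yes, 72.150.201.34 is in 72.150.201.0/26


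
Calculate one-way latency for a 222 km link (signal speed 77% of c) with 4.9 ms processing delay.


Speed = 0.77 * 3e5 km/s = 231000 km/s
Propagation delay = 222 / 231000 = 0.001 s = 0.961 ms
Processing delay = 4.9 ms
Total one-way latency = 5.861 ms


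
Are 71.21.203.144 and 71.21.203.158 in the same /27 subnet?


Mask: 255.255.255.224
71.21.203.144 AND mask = 71.21.203.128
71.21.203.158 AND mask = 71.21.203.128
Yes, same subnet (71.21.203.128)


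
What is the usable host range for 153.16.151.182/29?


Network: 153.16.151.176
Broadcast: 153.16.151.183
First usable = network + 1
Last usable = broadcast - 1
Range: 153.16.151.177 to 153.16.151.182


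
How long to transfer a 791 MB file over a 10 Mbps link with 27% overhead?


Effective throughput = 10 * (1 - 27/100) = 7.3 Mbps
File size in Mb = 791 * 8 = 6328 Mb
Time = 6328 / 7.3
Time = 866.8493 seconds


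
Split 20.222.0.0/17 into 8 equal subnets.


New prefix = 17 + 3 = 20
Each subnet has 4096 addresses
  20.222.0.0/20
  20.222.16.0/20
  20.222.32.0/20
  20.222.48.0/20
  20.222.64.0/20
  20.222.80.0/20
  20.222.96.0/20
  20.222.112.0/20
Subnets: 20.222.0.0/20, 20.222.16.0/20, 20.222.32.0/20, 20.222.48.0/20, 20.222.64.0/20, 20.222.80.0/20, 20.222.96.0/20, 20.222.112.0/20


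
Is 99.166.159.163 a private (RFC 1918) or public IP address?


RFC 1918 private ranges:
  10.0.0.0/8 (10.0.0.0 - 10.255.255.255)
  172.16.0.0/12 (172.16.0.0 - 172.31.255.255)
  192.168.0.0/16 (192.168.0.0 - 192.168.255.255)
Public (not in any RFC 1918 range)


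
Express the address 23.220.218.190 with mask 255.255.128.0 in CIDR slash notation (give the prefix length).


Binary: 11111111.11111111.10000000.00000000
Count leading 1s
Prefix: /17


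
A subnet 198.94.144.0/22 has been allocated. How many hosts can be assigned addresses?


Host bits = 32 - 22 = 10
Total addresses = 2^10 = 1024
Usable = total - 2 (network and broadcast)
Usable hosts: 1022


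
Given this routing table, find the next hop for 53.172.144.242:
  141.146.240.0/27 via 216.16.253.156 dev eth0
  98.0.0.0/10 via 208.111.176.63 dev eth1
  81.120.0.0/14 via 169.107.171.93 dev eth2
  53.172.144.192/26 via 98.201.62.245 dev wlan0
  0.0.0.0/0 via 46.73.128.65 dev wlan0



Longest prefix match for 53.172.144.242:
  /27 141.146.240.0: no
  /10 98.0.0.0: no
  /14 81.120.0.0: no
  /26 53.172.144.192: MATCH
  /0 0.0.0.0: MATCH
Selected: next-hop 98.201.62.245 via wlan0 (matched /26)


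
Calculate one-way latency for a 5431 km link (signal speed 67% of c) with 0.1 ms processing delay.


Speed = 0.67 * 3e5 km/s = 201000 km/s
Propagation delay = 5431 / 201000 = 0.027 s = 27.0199 ms
Processing delay = 0.1 ms
Total one-way latency = 27.1199 ms


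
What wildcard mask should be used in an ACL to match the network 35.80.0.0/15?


Subnet mask: 255.254.0.0
Wildcard = 255.255.255.255 - subnet mask
255 - 255 = 0
255 - 254 = 1
255 - 0 = 255
255 - 0 = 255
Wildcard: 0.1.255.255


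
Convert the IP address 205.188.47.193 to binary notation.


205 = 11001101
188 = 10111100
47 = 00101111
193 = 11000001
Binary: 11001101.10111100.00101111.11000001


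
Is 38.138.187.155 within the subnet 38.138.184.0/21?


Subnet network: 38.138.184.0
Test IP AND mask: 38.138.184.0
Yes, 38.138.187.155 is in 38.138.184.0/21


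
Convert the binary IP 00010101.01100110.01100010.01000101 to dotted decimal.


00010101 = 21
01100110 = 102
01100010 = 98
01000101 = 69
IP: 21.102.98.69


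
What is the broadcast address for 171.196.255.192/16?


Network: 171.196.0.0/16
Host bits = 16
Set all host bits to 1:
Broadcast: 171.196.255.255


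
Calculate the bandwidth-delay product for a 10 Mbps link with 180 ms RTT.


BDP = bandwidth * RTT
= 10 Mbps * 180 ms
= 10 * 1e6 * 180 / 1000 bits
= 1800000 bits
= 225000 bytes
= 219.7266 KB
BDP = 1800000 bits (225000 bytes)


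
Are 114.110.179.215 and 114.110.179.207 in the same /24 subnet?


Mask: 255.255.255.0
114.110.179.215 AND mask = 114.110.179.0
114.110.179.207 AND mask = 114.110.179.0
Yes, same subnet (114.110.179.0)


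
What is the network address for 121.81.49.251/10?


IP:   01111001.01010001.00110001.11111011
Mask: 11111111.11000000.00000000.00000000
AND operation:
Net:  01111001.01000000.00000000.00000000
Network: 121.64.0.0/10


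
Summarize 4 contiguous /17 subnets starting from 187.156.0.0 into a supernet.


Original prefix: /17
Number of subnets: 4 = 2^2
New prefix = 17 - 2 = 15
Supernet: 187.156.0.0/15


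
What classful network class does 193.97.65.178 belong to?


First octet: 193
Binary: 11000001
110xxxxx -> Class C (192-223)
Class C, default mask 255.255.255.0 (/24)


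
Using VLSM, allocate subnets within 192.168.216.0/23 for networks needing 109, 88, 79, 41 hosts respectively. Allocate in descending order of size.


109 hosts -> /25 (126 usable): 192.168.216.0/25
88 hosts -> /25 (126 usable): 192.168.216.128/25
79 hosts -> /25 (126 usable): 192.168.217.0/25
41 hosts -> /26 (62 usable): 192.168.217.128/26
Allocation: 192.168.216.0/25 (109 hosts, 126 usable); 192.168.216.128/25 (88 hosts, 126 usable); 192.168.217.0/25 (79 hosts, 126 usable); 192.168.217.128/26 (41 hosts, 62 usable)


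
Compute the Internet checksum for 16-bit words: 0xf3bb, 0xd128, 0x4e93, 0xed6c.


Sum all words (with carry folding):
+ 0xf3bb = 0xf3bb
+ 0xd128 = 0xc4e4
+ 0x4e93 = 0x1378
+ 0xed6c = 0x00e5
One's complement: ~0x00e5
Checksum = 0xff1a


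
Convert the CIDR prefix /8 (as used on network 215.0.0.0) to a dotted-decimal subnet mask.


/8 means 8 network bits, 24 host bits
Binary: 11111111000000000000000000000000
Mask: 255.0.0.0


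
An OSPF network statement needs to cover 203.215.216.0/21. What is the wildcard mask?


Subnet mask: 255.255.248.0
Wildcard = 255.255.255.255 - subnet mask
255 - 255 = 0
255 - 255 = 0
255 - 248 = 7
255 - 0 = 255
Wildcard: 0.0.7.255


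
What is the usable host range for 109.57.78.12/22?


Network: 109.57.76.0
Broadcast: 109.57.79.255
First usable = network + 1
Last usable = broadcast - 1
Range: 109.57.76.1 to 109.57.79.254


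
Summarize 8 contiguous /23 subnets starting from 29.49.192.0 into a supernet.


Original prefix: /23
Number of subnets: 8 = 2^3
New prefix = 23 - 3 = 20
Supernet: 29.49.192.0/20


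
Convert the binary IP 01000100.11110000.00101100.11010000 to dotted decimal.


01000100 = 68
11110000 = 240
00101100 = 44
11010000 = 208
IP: 68.240.44.208


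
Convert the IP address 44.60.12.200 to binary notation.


44 = 00101100
60 = 00111100
12 = 00001100
200 = 11001000
Binary: 00101100.00111100.00001100.11001000


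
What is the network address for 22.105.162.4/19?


IP:   00010110.01101001.10100010.00000100
Mask: 11111111.11111111.11100000.00000000
AND operation:
Net:  00010110.01101001.10100000.00000000
Network: 22.105.160.0/19


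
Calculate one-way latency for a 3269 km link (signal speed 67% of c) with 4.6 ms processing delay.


Speed = 0.67 * 3e5 km/s = 201000 km/s
Propagation delay = 3269 / 201000 = 0.0163 s = 16.2637 ms
Processing delay = 4.6 ms
Total one-way latency = 20.8637 ms


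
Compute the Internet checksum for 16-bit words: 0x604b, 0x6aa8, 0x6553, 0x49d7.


Sum all words (with carry folding):
+ 0x604b = 0x604b
+ 0x6aa8 = 0xcaf3
+ 0x6553 = 0x3047
+ 0x49d7 = 0x7a1e
One's complement: ~0x7a1e
Checksum = 0x85e1


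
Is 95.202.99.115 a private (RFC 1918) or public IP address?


RFC 1918 private ranges:
  10.0.0.0/8 (10.0.0.0 - 10.255.255.255)
  172.16.0.0/12 (172.16.0.0 - 172.31.255.255)
  192.168.0.0/16 (192.168.0.0 - 192.168.255.255)
Public (not in any RFC 1918 range)


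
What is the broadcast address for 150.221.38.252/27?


Network: 150.221.38.224/27
Host bits = 5
Set all host bits to 1:
Broadcast: 150.221.38.255


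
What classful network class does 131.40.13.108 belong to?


First octet: 131
Binary: 10000011
10xxxxxx -> Class B (128-191)
Class B, default mask 255.255.0.0 (/16)


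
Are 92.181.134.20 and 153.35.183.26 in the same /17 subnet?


Mask: 255.255.128.0
92.181.134.20 AND mask = 92.181.128.0
153.35.183.26 AND mask = 153.35.128.0
No, different subnets (92.181.128.0 vs 153.35.128.0)


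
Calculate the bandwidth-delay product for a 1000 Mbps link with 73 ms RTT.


BDP = bandwidth * RTT
= 1000 Mbps * 73 ms
= 1000 * 1e6 * 73 / 1000 bits
= 73000000 bits
= 9125000 bytes
= 8911.1328 KB
BDP = 73000000 bits (9125000 bytes)


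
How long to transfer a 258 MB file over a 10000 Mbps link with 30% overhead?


Effective throughput = 10000 * (1 - 30/100) = 7000 Mbps
File size in Mb = 258 * 8 = 2064 Mb
Time = 2064 / 7000
Time = 0.2949 seconds


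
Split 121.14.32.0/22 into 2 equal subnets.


New prefix = 22 + 1 = 23
Each subnet has 512 addresses
  121.14.32.0/23
  121.14.34.0/23
Subnets: 121.14.32.0/23, 121.14.34.0/23


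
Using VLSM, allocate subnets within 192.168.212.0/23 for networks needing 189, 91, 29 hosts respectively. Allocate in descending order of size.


189 hosts -> /24 (254 usable): 192.168.212.0/24
91 hosts -> /25 (126 usable): 192.168.213.0/25
29 hosts -> /27 (30 usable): 192.168.213.128/27
Allocation: 192.168.212.0/24 (189 hosts, 254 usable); 192.168.213.0/25 (91 hosts, 126 usable); 192.168.213.128/27 (29 hosts, 30 usable)


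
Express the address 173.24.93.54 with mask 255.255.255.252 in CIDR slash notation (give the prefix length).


Binary: 11111111.11111111.11111111.11111100
Count leading 1s
Prefix: /30


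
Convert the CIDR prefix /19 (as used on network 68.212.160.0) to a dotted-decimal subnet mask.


/19 means 19 network bits, 13 host bits
Binary: 11111111111111111110000000000000
Mask: 255.255.224.0


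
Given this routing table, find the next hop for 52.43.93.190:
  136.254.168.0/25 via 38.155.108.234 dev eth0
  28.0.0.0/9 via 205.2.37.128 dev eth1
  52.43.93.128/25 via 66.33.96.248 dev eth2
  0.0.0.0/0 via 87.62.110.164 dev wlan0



Longest prefix match for 52.43.93.190:
  /25 136.254.168.0: no
  /9 28.0.0.0: no
  /25 52.43.93.128: MATCH
  /0 0.0.0.0: MATCH
Selected: next-hop 66.33.96.248 via eth2 (matched /25)


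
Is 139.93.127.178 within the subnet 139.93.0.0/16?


Subnet network: 139.93.0.0
Test IP AND mask: 139.93.0.0
Yes, 139.93.127.178 is in 139.93.0.0/16


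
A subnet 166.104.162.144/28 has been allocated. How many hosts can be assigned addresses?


Host bits = 32 - 28 = 4
Total addresses = 2^4 = 16
Usable = total - 2 (network and broadcast)
Usable hosts: 14


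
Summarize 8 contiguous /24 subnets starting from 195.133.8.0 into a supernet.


Original prefix: /24
Number of subnets: 8 = 2^3
New prefix = 24 - 3 = 21
Supernet: 195.133.8.0/21


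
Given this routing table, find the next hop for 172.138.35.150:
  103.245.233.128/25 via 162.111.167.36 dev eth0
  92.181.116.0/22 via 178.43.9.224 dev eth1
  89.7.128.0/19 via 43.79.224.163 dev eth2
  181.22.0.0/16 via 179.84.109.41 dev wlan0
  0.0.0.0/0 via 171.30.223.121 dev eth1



Longest prefix match for 172.138.35.150:
  /25 103.245.233.128: no
  /22 92.181.116.0: no
  /19 89.7.128.0: no
  /16 181.22.0.0: no
  /0 0.0.0.0: MATCH
Selected: next-hop 171.30.223.121 via eth1 (matched /0)


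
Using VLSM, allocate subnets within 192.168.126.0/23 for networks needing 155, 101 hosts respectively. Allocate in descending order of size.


155 hosts -> /24 (254 usable): 192.168.126.0/24
101 hosts -> /25 (126 usable): 192.168.127.0/25
Allocation: 192.168.126.0/24 (155 hosts, 254 usable); 192.168.127.0/25 (101 hosts, 126 usable)


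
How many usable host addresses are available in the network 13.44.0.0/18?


Host bits = 32 - 18 = 14
Total addresses = 2^14 = 16384
Usable = total - 2 (network and broadcast)
Usable hosts: 16382


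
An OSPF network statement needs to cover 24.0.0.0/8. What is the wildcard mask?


Subnet mask: 255.0.0.0
Wildcard = 255.255.255.255 - subnet mask
255 - 255 = 0
255 - 0 = 255
255 - 0 = 255
255 - 0 = 255
Wildcard: 0.255.255.255


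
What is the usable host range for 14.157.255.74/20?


Network: 14.157.240.0
Broadcast: 14.157.255.255
First usable = network + 1
Last usable = broadcast - 1
Range: 14.157.240.1 to 14.157.255.254


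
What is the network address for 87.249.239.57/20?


IP:   01010111.11111001.11101111.00111001
Mask: 11111111.11111111.11110000.00000000
AND operation:
Net:  01010111.11111001.11100000.00000000
Network: 87.249.224.0/20


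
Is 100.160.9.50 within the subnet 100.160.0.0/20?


Subnet network: 100.160.0.0
Test IP AND mask: 100.160.0.0
Yes, 100.160.9.50 is in 100.160.0.0/20


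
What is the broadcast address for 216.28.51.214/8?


Network: 216.0.0.0/8
Host bits = 24
Set all host bits to 1:
Broadcast: 216.255.255.255


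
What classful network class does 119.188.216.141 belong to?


First octet: 119
Binary: 01110111
0xxxxxxx -> Class A (1-126)
Class A, default mask 255.0.0.0 (/8)


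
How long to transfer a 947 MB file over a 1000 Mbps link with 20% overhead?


Effective throughput = 1000 * (1 - 20/100) = 800 Mbps
File size in Mb = 947 * 8 = 7576 Mb
Time = 7576 / 800
Time = 9.47 seconds


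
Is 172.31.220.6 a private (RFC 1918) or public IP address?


RFC 1918 private ranges:
  10.0.0.0/8 (10.0.0.0 - 10.255.255.255)
  172.16.0.0/12 (172.16.0.0 - 172.31.255.255)
  192.168.0.0/16 (192.168.0.0 - 192.168.255.255)
Private (in 172.16.0.0/12)


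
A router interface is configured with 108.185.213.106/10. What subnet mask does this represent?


/10 means 10 network bits, 22 host bits
Binary: 11111111110000000000000000000000
Mask: 255.192.0.0


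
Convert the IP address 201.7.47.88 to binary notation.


201 = 11001001
7 = 00000111
47 = 00101111
88 = 01011000
Binary: 11001001.00000111.00101111.01011000


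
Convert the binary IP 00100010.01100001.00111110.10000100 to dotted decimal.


00100010 = 34
01100001 = 97
00111110 = 62
10000100 = 132
IP: 34.97.62.132


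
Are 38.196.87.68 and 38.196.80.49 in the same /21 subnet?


Mask: 255.255.248.0
38.196.87.68 AND mask = 38.196.80.0
38.196.80.49 AND mask = 38.196.80.0
Yes, same subnet (38.196.80.0)


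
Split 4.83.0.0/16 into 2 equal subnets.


New prefix = 16 + 1 = 17
Each subnet has 32768 addresses
  4.83.0.0/17
  4.83.128.0/17
Subnets: 4.83.0.0/17, 4.83.128.0/17


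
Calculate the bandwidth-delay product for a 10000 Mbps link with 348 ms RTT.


BDP = bandwidth * RTT
= 10000 Mbps * 348 ms
= 10000 * 1e6 * 348 / 1000 bits
= 3480000000 bits
= 435000000 bytes
= 424804.6875 KB
BDP = 3480000000 bits (435000000 bytes)


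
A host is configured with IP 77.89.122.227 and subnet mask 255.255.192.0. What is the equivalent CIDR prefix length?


Binary: 11111111.11111111.11000000.00000000
Count leading 1s
Prefix: /18


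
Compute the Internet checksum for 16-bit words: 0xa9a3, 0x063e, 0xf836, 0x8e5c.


Sum all words (with carry folding):
+ 0xa9a3 = 0xa9a3
+ 0x063e = 0xafe1
+ 0xf836 = 0xa818
+ 0x8e5c = 0x3675
One's complement: ~0x3675
Checksum = 0xc98a


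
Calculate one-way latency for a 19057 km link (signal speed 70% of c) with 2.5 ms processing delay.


Speed = 0.7 * 3e5 km/s = 210000 km/s
Propagation delay = 19057 / 210000 = 0.0907 s = 90.7476 ms
Processing delay = 2.5 ms
Total one-way latency = 93.2476 ms


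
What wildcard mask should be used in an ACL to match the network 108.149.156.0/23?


Subnet mask: 255.255.254.0
Wildcard = 255.255.255.255 - subnet mask
255 - 255 = 0
255 - 255 = 0
255 - 254 = 1
255 - 0 = 255
Wildcard: 0.0.1.255


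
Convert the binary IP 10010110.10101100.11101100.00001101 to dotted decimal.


10010110 = 150
10101100 = 172
11101100 = 236
00001101 = 13
IP: 150.172.236.13


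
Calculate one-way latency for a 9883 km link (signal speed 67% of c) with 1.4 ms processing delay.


Speed = 0.67 * 3e5 km/s = 201000 km/s
Propagation delay = 9883 / 201000 = 0.0492 s = 49.1692 ms
Processing delay = 1.4 ms
Total one-way latency = 50.5692 ms


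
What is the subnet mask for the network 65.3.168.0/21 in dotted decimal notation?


/21 means 21 network bits, 11 host bits
Binary: 11111111111111111111100000000000
Mask: 255.255.248.0


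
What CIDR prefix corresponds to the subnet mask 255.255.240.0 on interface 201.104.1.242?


Binary: 11111111.11111111.11110000.00000000
Count leading 1s
Prefix: /20


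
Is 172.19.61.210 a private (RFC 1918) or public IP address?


RFC 1918 private ranges:
  10.0.0.0/8 (10.0.0.0 - 10.255.255.255)
  172.16.0.0/12 (172.16.0.0 - 172.31.255.255)
  192.168.0.0/16 (192.168.0.0 - 192.168.255.255)
Private (in 172.16.0.0/12)


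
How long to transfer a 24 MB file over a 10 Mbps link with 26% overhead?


Effective throughput = 10 * (1 - 26/100) = 7.4 Mbps
File size in Mb = 24 * 8 = 192 Mb
Time = 192 / 7.4
Time = 25.9459 seconds


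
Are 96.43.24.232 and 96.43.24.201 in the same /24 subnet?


Mask: 255.255.255.0
96.43.24.232 AND mask = 96.43.24.0
96.43.24.201 AND mask = 96.43.24.0
Yes, same subnet (96.43.24.0)


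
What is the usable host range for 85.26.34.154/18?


Network: 85.26.0.0
Broadcast: 85.26.63.255
First usable = network + 1
Last usable = broadcast - 1
Range: 85.26.0.1 to 85.26.63.254


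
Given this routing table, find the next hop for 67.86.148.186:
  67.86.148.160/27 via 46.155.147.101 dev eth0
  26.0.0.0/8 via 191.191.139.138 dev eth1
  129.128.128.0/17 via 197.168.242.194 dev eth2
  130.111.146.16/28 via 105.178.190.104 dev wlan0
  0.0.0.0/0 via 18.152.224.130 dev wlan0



Longest prefix match for 67.86.148.186:
  /27 67.86.148.160: MATCH
  /8 26.0.0.0: no
  /17 129.128.128.0: no
  /28 130.111.146.16: no
  /0 0.0.0.0: MATCH
Selected: next-hop 46.155.147.101 via eth0 (matched /27)


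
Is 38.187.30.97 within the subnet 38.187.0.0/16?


Subnet network: 38.187.0.0
Test IP AND mask: 38.187.0.0
Yes, 38.187.30.97 is in 38.187.0.0/16


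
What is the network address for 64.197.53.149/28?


IP:   01000000.11000101.00110101.10010101
Mask: 11111111.11111111.11111111.11110000
AND operation:
Net:  01000000.11000101.00110101.10010000
Network: 64.197.53.144/28


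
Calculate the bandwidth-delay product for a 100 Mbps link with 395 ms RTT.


BDP = bandwidth * RTT
= 100 Mbps * 395 ms
= 100 * 1e6 * 395 / 1000 bits
= 39500000 bits
= 4937500 bytes
= 4821.7773 KB
BDP = 39500000 bits (4937500 bytes)


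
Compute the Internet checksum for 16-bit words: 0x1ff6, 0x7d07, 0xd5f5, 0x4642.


Sum all words (with carry folding):
+ 0x1ff6 = 0x1ff6
+ 0x7d07 = 0x9cfd
+ 0xd5f5 = 0x72f3
+ 0x4642 = 0xb935
One's complement: ~0xb935
Checksum = 0x46ca


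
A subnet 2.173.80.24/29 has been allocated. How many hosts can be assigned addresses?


Host bits = 32 - 29 = 3
Total addresses = 2^3 = 8
Usable = total - 2 (network and broadcast)
Usable hosts: 6


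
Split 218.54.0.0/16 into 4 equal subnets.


New prefix = 16 + 2 = 18
Each subnet has 16384 addresses
  218.54.0.0/18
  218.54.64.0/18
  218.54.128.0/18
  218.54.192.0/18
Subnets: 218.54.0.0/18, 218.54.64.0/18, 218.54.128.0/18, 218.54.192.0/18


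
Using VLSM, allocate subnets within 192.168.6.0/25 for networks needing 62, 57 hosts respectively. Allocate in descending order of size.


62 hosts -> /26 (62 usable): 192.168.6.0/26
57 hosts -> /26 (62 usable): 192.168.6.64/26
Allocation: 192.168.6.0/26 (62 hosts, 62 usable); 192.168.6.64/26 (57 hosts, 62 usable)


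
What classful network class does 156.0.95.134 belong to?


First octet: 156
Binary: 10011100
10xxxxxx -> Class B (128-191)
Class B, default mask 255.255.0.0 (/16)


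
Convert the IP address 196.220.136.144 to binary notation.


196 = 11000100
220 = 11011100
136 = 10001000
144 = 10010000
Binary: 11000100.11011100.10001000.10010000


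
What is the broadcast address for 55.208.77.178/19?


Network: 55.208.64.0/19
Host bits = 13
Set all host bits to 1:
Broadcast: 55.208.95.255


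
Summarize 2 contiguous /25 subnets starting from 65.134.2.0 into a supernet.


Original prefix: /25
Number of subnets: 2 = 2^1
New prefix = 25 - 1 = 24
Supernet: 65.134.2.0/24


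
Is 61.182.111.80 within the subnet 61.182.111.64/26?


Subnet network: 61.182.111.64
Test IP AND mask: 61.182.111.64
Yes, 61.182.111.80 is in 61.182.111.64/26
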